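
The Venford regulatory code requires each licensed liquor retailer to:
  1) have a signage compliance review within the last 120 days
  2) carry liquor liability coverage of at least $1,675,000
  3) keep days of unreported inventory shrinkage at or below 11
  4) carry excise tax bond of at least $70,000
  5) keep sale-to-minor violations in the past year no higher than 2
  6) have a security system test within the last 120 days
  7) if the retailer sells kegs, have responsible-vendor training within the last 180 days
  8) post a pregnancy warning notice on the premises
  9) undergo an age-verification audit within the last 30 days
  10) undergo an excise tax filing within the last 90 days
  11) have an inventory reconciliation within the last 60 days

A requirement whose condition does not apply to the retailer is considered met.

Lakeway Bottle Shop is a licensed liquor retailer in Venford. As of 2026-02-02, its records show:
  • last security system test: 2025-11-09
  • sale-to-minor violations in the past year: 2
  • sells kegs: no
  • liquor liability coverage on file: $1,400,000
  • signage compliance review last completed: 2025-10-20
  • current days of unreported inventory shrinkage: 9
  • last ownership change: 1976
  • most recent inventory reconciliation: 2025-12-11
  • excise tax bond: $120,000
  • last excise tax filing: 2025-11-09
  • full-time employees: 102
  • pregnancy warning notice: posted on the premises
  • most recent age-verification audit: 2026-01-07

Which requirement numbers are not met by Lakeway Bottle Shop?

1. signage compliance review 105 days ago vs limit 120 → met
2. liquor liability coverage $1,400,000 < $1,675,000 → not met
3. days of unreported inventory shrinkage 9 ≤ 11 → met
4. excise tax bond $120,000 ≥ $70,000 → met
5. sale-to-minor violations in the past year 2 ≤ 2 → met
6. security system test 85 days ago vs limit 120 → met
7. condition 'sells kegs' does not hold → requirement n/a → met
8. pregnancy warning notice present → met
9. age-verification audit 26 days ago vs limit 30 → met
10. excise tax filing 85 days ago vs limit 90 → met
11. inventory reconciliation 53 days ago vs limit 60 → met
Not met: 2

2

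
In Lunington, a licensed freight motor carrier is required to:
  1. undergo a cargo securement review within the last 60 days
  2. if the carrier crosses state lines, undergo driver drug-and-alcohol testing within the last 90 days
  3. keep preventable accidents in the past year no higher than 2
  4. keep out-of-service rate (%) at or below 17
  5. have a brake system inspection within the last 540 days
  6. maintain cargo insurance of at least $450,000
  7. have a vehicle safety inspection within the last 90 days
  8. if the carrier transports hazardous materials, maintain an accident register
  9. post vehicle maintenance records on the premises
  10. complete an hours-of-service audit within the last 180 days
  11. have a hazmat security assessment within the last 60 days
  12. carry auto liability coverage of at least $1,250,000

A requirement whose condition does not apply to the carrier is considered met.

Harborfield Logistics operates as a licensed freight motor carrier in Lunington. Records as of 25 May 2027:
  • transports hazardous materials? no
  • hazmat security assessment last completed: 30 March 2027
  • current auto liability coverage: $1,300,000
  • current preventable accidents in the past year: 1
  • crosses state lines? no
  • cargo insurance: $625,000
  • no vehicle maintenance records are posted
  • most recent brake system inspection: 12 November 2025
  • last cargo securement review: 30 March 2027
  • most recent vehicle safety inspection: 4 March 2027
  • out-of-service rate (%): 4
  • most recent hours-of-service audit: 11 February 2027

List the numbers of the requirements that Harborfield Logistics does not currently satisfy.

1. cargo securement review 56 days ago vs limit 60 → met
2. condition 'crosses state lines' does not hold → requirement n/a → met
3. preventable accidents in the past year 1 ≤ 2 → met
4. out-of-service rate (%) 4 ≤ 17 → met
5. brake system inspection 559 days ago vs limit 540 → not met
6. cargo insurance $625,000 ≥ $450,000 → met
7. vehicle safety inspection 82 days ago vs limit 90 → met
8. condition 'transports hazardous materials' does not hold → requirement n/a → met
9. vehicle maintenance records absent → not met
10. hours-of-service audit 103 days ago vs limit 180 → met
11. hazmat security assessment 56 days ago vs limit 60 → met
12. auto liability coverage $1,300,000 ≥ $1,250,000 → met
Not met: 5, 9

5, 9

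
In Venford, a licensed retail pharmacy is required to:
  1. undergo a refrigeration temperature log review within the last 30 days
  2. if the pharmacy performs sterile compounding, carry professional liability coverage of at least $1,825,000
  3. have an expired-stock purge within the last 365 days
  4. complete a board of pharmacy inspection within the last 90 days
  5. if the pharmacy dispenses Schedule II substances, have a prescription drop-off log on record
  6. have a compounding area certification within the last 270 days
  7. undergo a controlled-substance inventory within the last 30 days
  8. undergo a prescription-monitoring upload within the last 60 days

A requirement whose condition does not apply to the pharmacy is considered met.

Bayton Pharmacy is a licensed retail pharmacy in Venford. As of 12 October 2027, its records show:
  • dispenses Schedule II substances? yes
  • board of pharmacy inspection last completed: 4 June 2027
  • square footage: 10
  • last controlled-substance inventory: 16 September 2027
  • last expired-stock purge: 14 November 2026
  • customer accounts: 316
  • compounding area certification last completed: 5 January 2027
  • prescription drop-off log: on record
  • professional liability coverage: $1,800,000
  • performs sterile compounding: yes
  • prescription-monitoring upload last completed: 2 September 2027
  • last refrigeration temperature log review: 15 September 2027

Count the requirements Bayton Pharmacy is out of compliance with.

3

1. refrigeration temperature log review 27 days ago vs limit 30 → met
2. condition 'performs sterile compounding' holds; professional liability coverage $1,800,000 < $1,825,000 → not met
3. expired-stock purge 332 days ago vs limit 365 → met
4. board of pharmacy inspection 130 days ago vs limit 90 → not met
5. condition 'dispenses Schedule II substances' holds; prescription drop-off log present → met
6. compounding area certification 280 days ago vs limit 270 → not met
7. controlled-substance inventory 26 days ago vs limit 30 → met
8. prescription-monitoring upload 40 days ago vs limit 60 → met
Not met: 3 of 8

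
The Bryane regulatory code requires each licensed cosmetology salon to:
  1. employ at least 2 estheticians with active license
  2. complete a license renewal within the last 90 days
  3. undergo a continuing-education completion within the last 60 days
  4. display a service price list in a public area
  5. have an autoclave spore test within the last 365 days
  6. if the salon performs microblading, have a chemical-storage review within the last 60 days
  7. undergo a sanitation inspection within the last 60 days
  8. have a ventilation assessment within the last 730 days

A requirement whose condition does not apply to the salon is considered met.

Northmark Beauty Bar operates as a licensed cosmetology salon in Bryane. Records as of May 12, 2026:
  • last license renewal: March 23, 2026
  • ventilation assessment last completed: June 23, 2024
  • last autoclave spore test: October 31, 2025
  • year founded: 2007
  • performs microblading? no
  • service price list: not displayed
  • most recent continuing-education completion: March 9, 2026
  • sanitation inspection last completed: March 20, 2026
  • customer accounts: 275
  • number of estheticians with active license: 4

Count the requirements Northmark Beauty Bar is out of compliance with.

1. estheticians with active license 4 ≥ 2 → met
2. license renewal 50 days ago vs limit 90 → met
3. continuing-education completion 64 days ago vs limit 60 → not met
4. service price list absent → not met
5. autoclave spore test 193 days ago vs limit 365 → met
6. condition 'performs microblading' does not hold → requirement n/a → met
7. sanitation inspection 53 days ago vs limit 60 → met
8. ventilation assessment 688 days ago vs limit 730 → met
Not met: 2 of 8

2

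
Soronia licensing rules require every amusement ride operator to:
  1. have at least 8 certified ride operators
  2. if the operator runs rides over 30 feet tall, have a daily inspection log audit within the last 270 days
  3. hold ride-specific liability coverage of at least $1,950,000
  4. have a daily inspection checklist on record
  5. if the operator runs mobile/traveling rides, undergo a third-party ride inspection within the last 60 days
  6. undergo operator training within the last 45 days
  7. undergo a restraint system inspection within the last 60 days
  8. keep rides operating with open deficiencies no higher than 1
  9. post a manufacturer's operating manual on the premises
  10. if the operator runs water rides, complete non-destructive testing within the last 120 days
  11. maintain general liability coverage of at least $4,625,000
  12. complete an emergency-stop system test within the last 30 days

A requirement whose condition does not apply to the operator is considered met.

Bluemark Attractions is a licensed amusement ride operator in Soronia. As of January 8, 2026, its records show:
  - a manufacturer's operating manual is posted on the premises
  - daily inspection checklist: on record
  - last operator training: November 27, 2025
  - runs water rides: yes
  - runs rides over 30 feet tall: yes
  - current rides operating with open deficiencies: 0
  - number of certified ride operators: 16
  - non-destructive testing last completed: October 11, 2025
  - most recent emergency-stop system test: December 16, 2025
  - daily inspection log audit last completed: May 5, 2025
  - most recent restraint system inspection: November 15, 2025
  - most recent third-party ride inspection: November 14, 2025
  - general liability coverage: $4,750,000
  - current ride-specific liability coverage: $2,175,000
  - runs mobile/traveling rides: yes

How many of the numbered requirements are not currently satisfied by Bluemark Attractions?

0

1. certified ride operators 16 ≥ 8 → met
2. condition 'runs rides over 30 feet tall' holds; daily inspection log audit 248 days ago vs limit 270 → met
3. ride-specific liability coverage $2,175,000 ≥ $1,950,000 → met
4. daily inspection checklist present → met
5. condition 'runs mobile/traveling rides' holds; third-party ride inspection 55 days ago vs limit 60 → met
6. operator training 42 days ago vs limit 45 → met
7. restraint system inspection 54 days ago vs limit 60 → met
8. rides operating with open deficiencies 0 ≤ 1 → met
9. manufacturer's operating manual present → met
10. condition 'runs water rides' holds; non-destructive testing 89 days ago vs limit 120 → met
11. general liability coverage $4,750,000 ≥ $4,625,000 → met
12. emergency-stop system test 23 days ago vs limit 30 → met
Not met: 0 of 12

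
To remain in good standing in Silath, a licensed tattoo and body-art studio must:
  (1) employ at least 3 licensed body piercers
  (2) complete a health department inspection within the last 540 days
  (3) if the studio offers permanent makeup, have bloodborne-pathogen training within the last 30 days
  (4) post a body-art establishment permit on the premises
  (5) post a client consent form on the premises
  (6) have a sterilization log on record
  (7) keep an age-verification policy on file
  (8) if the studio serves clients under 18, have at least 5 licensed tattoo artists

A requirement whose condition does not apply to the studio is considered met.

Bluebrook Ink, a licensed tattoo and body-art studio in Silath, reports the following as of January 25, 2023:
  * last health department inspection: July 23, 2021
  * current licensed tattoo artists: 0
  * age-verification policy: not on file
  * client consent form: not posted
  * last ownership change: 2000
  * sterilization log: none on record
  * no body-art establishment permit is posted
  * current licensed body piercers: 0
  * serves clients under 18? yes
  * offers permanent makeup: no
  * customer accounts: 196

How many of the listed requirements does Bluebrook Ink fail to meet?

1. licensed body piercers 0 < 3 → not met
2. health department inspection 551 days ago vs limit 540 → not met
3. condition 'offers permanent makeup' does not hold → requirement n/a → met
4. body-art establishment permit absent → not met
5. client consent form absent → not met
6. sterilization log absent → not met
7. age-verification policy absent → not met
8. condition 'serves clients under 18' holds; licensed tattoo artists 0 < 5 → not met
Not met: 7 of 8

7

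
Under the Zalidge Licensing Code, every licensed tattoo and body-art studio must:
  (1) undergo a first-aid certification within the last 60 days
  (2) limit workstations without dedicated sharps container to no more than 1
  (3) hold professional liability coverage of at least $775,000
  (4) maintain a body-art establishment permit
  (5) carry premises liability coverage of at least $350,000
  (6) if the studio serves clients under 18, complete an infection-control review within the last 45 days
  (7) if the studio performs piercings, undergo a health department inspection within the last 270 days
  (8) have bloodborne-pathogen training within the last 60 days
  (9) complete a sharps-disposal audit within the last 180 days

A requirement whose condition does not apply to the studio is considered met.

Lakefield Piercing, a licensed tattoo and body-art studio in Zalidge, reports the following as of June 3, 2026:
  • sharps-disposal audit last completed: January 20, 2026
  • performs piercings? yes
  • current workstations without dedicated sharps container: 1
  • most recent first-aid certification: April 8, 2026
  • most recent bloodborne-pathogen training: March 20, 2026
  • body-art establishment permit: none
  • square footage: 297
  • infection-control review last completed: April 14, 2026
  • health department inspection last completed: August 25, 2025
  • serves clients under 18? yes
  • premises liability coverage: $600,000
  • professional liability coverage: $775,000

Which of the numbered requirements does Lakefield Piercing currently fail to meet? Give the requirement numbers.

1. first-aid certification 56 days ago vs limit 60 → met
2. workstations without dedicated sharps container 1 ≤ 1 → met
3. professional liability coverage $775,000 ≥ $775,000 → met
4. body-art establishment permit absent → not met
5. premises liability coverage $600,000 ≥ $350,000 → met
6. condition 'serves clients under 18' holds; infection-control review 50 days ago vs limit 45 → not met
7. condition 'performs piercings' holds; health department inspection 282 days ago vs limit 270 → not met
8. bloodborne-pathogen training 75 days ago vs limit 60 → not met
9. sharps-disposal audit 134 days ago vs limit 180 → met
Not met: 4, 6, 7, 8

4, 6, 7, 8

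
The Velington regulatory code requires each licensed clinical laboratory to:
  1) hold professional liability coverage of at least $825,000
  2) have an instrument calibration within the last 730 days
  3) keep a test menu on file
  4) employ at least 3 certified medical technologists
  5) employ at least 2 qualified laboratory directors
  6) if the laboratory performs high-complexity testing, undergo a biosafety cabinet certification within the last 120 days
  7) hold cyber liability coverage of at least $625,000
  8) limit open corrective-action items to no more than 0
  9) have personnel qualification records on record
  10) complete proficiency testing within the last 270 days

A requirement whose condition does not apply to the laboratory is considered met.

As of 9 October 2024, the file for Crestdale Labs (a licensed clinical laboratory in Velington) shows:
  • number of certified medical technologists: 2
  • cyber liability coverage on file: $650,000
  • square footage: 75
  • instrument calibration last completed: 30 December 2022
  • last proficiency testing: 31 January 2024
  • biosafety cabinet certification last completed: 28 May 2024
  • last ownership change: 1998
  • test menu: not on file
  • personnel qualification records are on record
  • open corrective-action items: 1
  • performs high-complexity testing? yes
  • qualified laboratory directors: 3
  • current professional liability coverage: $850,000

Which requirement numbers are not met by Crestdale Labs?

1. professional liability coverage $850,000 ≥ $825,000 → met
2. instrument calibration 649 days ago vs limit 730 → met
3. test menu absent → not met
4. certified medical technologists 2 < 3 → not met
5. qualified laboratory directors 3 ≥ 2 → met
6. condition 'performs high-complexity testing' holds; biosafety cabinet certification 134 days ago vs limit 120 → not met
7. cyber liability coverage $650,000 ≥ $625,000 → met
8. open corrective-action items 1 > 0 → not met
9. personnel qualification records present → met
10. proficiency testing 252 days ago vs limit 270 → met
Not met: 3, 4, 6, 8

3, 4, 6, 8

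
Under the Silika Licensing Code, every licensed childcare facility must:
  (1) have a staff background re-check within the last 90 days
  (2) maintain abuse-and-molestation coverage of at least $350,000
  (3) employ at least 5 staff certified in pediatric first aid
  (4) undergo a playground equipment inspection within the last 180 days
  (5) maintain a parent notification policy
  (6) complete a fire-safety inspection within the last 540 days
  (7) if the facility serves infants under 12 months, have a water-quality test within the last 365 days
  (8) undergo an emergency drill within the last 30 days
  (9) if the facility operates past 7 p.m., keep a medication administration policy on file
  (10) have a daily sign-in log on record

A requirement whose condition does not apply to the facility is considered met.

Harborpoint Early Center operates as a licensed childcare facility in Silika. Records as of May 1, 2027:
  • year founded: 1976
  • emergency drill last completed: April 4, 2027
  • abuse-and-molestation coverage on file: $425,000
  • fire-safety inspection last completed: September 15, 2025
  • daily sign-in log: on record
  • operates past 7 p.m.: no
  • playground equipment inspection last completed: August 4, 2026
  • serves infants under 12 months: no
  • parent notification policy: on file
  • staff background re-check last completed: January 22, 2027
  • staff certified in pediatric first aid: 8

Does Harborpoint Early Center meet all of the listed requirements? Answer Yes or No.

No

1. staff background re-check 99 days ago vs limit 90 → not met
2. abuse-and-molestation coverage $425,000 ≥ $350,000 → met
3. staff certified in pediatric first aid 8 ≥ 5 → met
4. playground equipment inspection 270 days ago vs limit 180 → not met
5. parent notification policy present → met
6. fire-safety inspection 593 days ago vs limit 540 → not met
7. condition 'serves infants under 12 months' does not hold → requirement n/a → met
8. emergency drill 27 days ago vs limit 30 → met
9. condition 'operates past 7 p.m.' does not hold → requirement n/a → met
10. daily sign-in log present → met
Not met: 1, 4, 6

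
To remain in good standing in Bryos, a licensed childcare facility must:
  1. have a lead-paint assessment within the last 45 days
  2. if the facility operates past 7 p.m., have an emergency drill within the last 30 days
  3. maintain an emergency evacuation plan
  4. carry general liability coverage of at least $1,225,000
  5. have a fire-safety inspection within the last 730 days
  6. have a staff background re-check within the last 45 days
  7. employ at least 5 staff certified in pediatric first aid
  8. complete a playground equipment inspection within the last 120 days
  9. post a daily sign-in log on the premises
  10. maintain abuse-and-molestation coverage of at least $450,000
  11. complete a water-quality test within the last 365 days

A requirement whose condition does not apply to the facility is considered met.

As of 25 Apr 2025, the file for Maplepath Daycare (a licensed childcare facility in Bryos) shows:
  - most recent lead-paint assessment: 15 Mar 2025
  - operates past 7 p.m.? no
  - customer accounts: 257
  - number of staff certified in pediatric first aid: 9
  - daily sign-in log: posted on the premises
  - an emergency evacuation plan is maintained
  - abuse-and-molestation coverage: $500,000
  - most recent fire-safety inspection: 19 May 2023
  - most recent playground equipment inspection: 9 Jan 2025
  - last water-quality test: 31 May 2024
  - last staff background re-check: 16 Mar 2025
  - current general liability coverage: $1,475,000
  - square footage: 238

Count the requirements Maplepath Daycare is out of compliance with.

1. lead-paint assessment 41 days ago vs limit 45 → met
2. condition 'operates past 7 p.m.' does not hold → requirement n/a → met
3. emergency evacuation plan present → met
4. general liability coverage $1,475,000 ≥ $1,225,000 → met
5. fire-safety inspection 707 days ago vs limit 730 → met
6. staff background re-check 40 days ago vs limit 45 → met
7. staff certified in pediatric first aid 9 ≥ 5 → met
8. playground equipment inspection 106 days ago vs limit 120 → met
9. daily sign-in log present → met
10. abuse-and-molestation coverage $500,000 ≥ $450,000 → met
11. water-quality test 329 days ago vs limit 365 → met
Not met: 0 of 11

0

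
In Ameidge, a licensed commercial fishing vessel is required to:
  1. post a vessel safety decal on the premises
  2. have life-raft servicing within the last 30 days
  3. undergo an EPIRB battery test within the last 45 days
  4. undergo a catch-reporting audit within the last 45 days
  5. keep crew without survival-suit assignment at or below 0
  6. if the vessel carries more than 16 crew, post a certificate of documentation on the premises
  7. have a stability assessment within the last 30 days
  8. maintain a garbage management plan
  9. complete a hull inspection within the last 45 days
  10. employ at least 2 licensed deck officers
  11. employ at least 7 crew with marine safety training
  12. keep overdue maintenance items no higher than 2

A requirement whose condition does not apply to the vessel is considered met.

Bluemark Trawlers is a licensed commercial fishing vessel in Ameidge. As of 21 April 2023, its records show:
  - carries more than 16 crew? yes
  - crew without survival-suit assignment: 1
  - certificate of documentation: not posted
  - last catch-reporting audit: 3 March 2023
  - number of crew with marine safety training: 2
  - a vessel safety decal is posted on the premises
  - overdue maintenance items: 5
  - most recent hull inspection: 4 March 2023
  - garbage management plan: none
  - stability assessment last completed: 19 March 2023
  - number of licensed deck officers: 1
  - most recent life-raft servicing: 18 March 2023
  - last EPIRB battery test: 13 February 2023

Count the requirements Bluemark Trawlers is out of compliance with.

11

1. vessel safety decal present → met
2. life-raft servicing 34 days ago vs limit 30 → not met
3. EPIRB battery test 67 days ago vs limit 45 → not met
4. catch-reporting audit 49 days ago vs limit 45 → not met
5. crew without survival-suit assignment 1 > 0 → not met
6. condition 'carries more than 16 crew' holds; certificate of documentation absent → not met
7. stability assessment 33 days ago vs limit 30 → not met
8. garbage management plan absent → not met
9. hull inspection 48 days ago vs limit 45 → not met
10. licensed deck officers 1 < 2 → not met
11. crew with marine safety training 2 < 7 → not met
12. overdue maintenance items 5 > 2 → not met
Not met: 11 of 12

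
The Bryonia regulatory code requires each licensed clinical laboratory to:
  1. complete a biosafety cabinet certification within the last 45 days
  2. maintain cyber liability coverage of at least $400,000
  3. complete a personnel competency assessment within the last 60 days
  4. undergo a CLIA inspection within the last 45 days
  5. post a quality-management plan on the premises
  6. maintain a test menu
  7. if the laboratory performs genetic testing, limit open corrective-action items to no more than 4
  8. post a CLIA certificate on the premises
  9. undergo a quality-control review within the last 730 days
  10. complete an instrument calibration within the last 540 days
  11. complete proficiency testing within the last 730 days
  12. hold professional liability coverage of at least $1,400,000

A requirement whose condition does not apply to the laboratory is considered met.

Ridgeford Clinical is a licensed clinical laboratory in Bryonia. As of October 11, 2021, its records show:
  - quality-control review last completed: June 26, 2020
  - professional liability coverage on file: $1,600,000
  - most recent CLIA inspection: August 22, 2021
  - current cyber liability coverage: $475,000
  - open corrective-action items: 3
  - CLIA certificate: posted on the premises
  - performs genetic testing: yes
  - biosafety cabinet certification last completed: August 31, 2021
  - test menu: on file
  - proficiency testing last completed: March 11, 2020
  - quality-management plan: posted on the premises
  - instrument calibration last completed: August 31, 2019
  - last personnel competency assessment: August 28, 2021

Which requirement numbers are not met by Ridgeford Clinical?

4, 10

1. biosafety cabinet certification 41 days ago vs limit 45 → met
2. cyber liability coverage $475,000 ≥ $400,000 → met
3. personnel competency assessment 44 days ago vs limit 60 → met
4. CLIA inspection 50 days ago vs limit 45 → not met
5. quality-management plan present → met
6. test menu present → met
7. condition 'performs genetic testing' holds; open corrective-action items 3 ≤ 4 → met
8. CLIA certificate present → met
9. quality-control review 472 days ago vs limit 730 → met
10. instrument calibration 772 days ago vs limit 540 → not met
11. proficiency testing 579 days ago vs limit 730 → met
12. professional liability coverage $1,600,000 ≥ $1,400,000 → met
Not met: 4, 10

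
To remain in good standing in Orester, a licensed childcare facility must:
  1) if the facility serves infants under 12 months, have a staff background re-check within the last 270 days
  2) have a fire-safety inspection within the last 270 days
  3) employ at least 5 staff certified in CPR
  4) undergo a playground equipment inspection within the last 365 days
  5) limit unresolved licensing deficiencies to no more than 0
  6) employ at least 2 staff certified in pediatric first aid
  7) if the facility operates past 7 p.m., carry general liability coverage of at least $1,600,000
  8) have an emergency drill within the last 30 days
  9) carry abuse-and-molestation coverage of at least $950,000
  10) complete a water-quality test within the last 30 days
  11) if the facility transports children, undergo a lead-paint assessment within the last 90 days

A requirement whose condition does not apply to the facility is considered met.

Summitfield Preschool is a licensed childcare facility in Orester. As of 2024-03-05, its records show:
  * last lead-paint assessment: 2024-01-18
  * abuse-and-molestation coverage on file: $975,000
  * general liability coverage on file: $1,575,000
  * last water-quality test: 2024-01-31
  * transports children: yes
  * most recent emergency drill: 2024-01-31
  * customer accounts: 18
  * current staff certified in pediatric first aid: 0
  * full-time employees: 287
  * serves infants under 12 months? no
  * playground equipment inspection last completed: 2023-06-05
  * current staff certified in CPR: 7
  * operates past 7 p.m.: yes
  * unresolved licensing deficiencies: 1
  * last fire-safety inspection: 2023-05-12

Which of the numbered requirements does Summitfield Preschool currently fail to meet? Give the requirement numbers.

1. condition 'serves infants under 12 months' does not hold → requirement n/a → met
2. fire-safety inspection 298 days ago vs limit 270 → not met
3. staff certified in CPR 7 ≥ 5 → met
4. playground equipment inspection 274 days ago vs limit 365 → met
5. unresolved licensing deficiencies 1 > 0 → not met
6. staff certified in pediatric first aid 0 < 2 → not met
7. condition 'operates past 7 p.m.' holds; general liability coverage $1,575,000 < $1,600,000 → not met
8. emergency drill 34 days ago vs limit 30 → not met
9. abuse-and-molestation coverage $975,000 ≥ $950,000 → met
10. water-quality test 34 days ago vs limit 30 → not met
11. condition 'transports children' holds; lead-paint assessment 47 days ago vs limit 90 → met
Not met: 2, 5, 6, 7, 8, 10

2, 5, 6, 7, 8, 10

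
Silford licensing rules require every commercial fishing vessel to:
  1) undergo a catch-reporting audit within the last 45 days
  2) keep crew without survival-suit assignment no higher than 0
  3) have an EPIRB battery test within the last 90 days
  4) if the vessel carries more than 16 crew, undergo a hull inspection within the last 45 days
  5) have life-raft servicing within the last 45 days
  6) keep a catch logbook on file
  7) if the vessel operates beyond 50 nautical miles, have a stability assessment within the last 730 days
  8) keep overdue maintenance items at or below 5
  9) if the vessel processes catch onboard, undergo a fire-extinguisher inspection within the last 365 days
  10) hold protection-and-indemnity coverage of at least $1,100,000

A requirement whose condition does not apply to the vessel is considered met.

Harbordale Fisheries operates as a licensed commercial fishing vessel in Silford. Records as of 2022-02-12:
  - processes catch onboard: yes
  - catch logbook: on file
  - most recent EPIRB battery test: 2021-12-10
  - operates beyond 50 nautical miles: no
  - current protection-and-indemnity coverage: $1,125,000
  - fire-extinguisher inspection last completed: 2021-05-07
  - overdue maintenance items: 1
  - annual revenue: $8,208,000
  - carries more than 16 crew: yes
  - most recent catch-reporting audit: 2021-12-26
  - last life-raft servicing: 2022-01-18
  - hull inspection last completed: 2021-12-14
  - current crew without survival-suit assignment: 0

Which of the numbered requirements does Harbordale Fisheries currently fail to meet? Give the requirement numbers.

1. catch-reporting audit 48 days ago vs limit 45 → not met
2. crew without survival-suit assignment 0 ≤ 0 → met
3. EPIRB battery test 64 days ago vs limit 90 → met
4. condition 'carries more than 16 crew' holds; hull inspection 60 days ago vs limit 45 → not met
5. life-raft servicing 25 days ago vs limit 45 → met
6. catch logbook present → met
7. condition 'operates beyond 50 nautical miles' does not hold → requirement n/a → met
8. overdue maintenance items 1 ≤ 5 → met
9. condition 'processes catch onboard' holds; fire-extinguisher inspection 281 days ago vs limit 365 → met
10. protection-and-indemnity coverage $1,125,000 ≥ $1,100,000 → met
Not met: 1, 4

1, 4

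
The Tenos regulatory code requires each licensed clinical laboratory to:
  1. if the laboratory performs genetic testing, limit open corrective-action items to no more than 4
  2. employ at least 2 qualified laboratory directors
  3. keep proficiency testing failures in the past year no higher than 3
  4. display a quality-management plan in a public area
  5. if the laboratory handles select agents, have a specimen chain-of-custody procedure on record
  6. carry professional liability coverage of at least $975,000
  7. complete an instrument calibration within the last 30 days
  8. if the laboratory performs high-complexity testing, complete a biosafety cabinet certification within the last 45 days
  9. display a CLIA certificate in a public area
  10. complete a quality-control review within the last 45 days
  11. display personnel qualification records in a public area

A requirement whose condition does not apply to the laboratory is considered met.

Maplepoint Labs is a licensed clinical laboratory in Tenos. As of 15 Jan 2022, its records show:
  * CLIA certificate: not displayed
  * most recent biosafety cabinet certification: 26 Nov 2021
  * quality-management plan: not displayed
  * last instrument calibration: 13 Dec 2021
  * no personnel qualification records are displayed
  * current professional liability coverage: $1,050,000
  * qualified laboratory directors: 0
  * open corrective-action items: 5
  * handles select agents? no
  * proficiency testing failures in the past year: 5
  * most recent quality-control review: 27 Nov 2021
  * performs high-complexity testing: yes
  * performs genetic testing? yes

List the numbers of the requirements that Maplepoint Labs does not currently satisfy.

1. condition 'performs genetic testing' holds; open corrective-action items 5 > 4 → not met
2. qualified laboratory directors 0 < 2 → not met
3. proficiency testing failures in the past year 5 > 3 → not met
4. quality-management plan absent → not met
5. condition 'handles select agents' does not hold → requirement n/a → met
6. professional liability coverage $1,050,000 ≥ $975,000 → met
7. instrument calibration 33 days ago vs limit 30 → not met
8. condition 'performs high-complexity testing' holds; biosafety cabinet certification 50 days ago vs limit 45 → not met
9. CLIA certificate absent → not met
10. quality-control review 49 days ago vs limit 45 → not met
11. personnel qualification records absent → not met
Not met: 1, 2, 3, 4, 7, 8, 9, 10, 11

1, 2, 3, 4, 7, 8, 9, 10, 11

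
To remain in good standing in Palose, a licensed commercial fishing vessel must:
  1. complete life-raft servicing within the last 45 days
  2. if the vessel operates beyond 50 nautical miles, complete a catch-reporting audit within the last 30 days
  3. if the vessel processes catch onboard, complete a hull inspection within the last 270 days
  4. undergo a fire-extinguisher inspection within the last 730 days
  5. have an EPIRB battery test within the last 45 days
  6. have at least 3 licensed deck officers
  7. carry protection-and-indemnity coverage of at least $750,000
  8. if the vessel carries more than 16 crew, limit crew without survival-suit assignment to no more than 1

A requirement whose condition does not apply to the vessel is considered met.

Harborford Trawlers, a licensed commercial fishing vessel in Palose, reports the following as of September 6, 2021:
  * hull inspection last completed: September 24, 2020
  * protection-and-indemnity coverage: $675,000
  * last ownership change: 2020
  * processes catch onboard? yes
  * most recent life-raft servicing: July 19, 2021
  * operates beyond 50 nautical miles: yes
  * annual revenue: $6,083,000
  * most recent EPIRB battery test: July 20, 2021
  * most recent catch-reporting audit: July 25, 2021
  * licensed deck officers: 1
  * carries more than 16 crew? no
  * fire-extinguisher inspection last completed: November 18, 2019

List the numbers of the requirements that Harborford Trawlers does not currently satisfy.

1, 2, 3, 5, 6, 7

1. life-raft servicing 49 days ago vs limit 45 → not met
2. condition 'operates beyond 50 nautical miles' holds; catch-reporting audit 43 days ago vs limit 30 → not met
3. condition 'processes catch onboard' holds; hull inspection 347 days ago vs limit 270 → not met
4. fire-extinguisher inspection 658 days ago vs limit 730 → met
5. EPIRB battery test 48 days ago vs limit 45 → not met
6. licensed deck officers 1 < 3 → not met
7. protection-and-indemnity coverage $675,000 < $750,000 → not met
8. condition 'carries more than 16 crew' does not hold → requirement n/a → met
Not met: 1, 2, 3, 5, 6, 7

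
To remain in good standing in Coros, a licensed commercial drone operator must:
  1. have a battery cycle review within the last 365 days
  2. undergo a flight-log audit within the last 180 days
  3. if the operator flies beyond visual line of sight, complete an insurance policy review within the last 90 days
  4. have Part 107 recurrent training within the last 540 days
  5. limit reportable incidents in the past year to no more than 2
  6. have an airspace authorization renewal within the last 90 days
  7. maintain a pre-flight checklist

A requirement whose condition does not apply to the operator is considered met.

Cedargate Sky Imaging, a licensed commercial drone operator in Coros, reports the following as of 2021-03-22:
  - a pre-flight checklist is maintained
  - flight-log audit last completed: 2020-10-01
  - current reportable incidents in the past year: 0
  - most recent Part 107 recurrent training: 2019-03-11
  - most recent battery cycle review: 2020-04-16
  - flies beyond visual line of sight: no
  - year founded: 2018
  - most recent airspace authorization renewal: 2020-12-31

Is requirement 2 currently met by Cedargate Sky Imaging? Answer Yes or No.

2. flight-log audit 172 days ago vs limit 180 → met

Yes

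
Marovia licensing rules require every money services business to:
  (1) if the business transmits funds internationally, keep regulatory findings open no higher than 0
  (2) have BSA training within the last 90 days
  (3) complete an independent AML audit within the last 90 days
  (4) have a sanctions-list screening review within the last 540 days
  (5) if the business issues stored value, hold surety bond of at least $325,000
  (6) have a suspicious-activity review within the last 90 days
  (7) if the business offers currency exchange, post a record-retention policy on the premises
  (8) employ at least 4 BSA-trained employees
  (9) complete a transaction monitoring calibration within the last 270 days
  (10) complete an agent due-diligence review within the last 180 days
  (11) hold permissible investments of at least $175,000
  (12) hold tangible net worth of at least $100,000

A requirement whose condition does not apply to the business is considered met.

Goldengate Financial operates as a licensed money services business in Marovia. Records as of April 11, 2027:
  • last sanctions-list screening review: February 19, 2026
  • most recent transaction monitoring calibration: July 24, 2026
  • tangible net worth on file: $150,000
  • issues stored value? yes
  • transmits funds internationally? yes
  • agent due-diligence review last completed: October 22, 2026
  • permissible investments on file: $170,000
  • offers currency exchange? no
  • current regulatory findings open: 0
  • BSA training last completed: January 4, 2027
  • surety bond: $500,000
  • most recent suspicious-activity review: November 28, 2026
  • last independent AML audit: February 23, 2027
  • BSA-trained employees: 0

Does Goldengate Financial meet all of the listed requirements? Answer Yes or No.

1. condition 'transmits funds internationally' holds; regulatory findings open 0 ≤ 0 → met
2. BSA training 97 days ago vs limit 90 → not met
3. independent AML audit 47 days ago vs limit 90 → met
4. sanctions-list screening review 416 days ago vs limit 540 → met
5. condition 'issues stored value' holds; surety bond $500,000 ≥ $325,000 → met
6. suspicious-activity review 134 days ago vs limit 90 → not met
7. condition 'offers currency exchange' does not hold → requirement n/a → met
8. BSA-trained employees 0 < 4 → not met
9. transaction monitoring calibration 261 days ago vs limit 270 → met
10. agent due-diligence review 171 days ago vs limit 180 → met
11. permissible investments $170,000 < $175,000 → not met
12. tangible net worth $150,000 ≥ $100,000 → met
Not met: 2, 6, 8, 11

No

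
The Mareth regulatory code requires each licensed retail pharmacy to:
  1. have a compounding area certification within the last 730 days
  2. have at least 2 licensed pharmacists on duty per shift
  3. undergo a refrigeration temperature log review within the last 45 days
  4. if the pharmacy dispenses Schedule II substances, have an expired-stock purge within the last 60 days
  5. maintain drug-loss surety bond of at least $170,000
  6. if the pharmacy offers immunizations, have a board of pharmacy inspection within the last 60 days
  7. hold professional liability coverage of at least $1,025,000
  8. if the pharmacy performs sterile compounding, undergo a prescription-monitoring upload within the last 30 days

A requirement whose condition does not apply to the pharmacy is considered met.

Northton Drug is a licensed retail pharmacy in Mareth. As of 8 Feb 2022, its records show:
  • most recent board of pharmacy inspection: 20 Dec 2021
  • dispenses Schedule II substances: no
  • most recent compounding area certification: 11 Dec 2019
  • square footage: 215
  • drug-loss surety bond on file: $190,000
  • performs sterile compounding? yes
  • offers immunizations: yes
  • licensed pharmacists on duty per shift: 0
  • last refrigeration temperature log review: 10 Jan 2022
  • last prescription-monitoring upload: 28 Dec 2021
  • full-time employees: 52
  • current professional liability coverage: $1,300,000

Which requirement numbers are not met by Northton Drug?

1. compounding area certification 790 days ago vs limit 730 → not met
2. licensed pharmacists on duty per shift 0 < 2 → not met
3. refrigeration temperature log review 29 days ago vs limit 45 → met
4. condition 'dispenses Schedule II substances' does not hold → requirement n/a → met
5. drug-loss surety bond $190,000 ≥ $170,000 → met
6. condition 'offers immunizations' holds; board of pharmacy inspection 50 days ago vs limit 60 → met
7. professional liability coverage $1,300,000 ≥ $1,025,000 → met
8. condition 'performs sterile compounding' holds; prescription-monitoring upload 42 days ago vs limit 30 → not met
Not met: 1, 2, 8

1, 2, 8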